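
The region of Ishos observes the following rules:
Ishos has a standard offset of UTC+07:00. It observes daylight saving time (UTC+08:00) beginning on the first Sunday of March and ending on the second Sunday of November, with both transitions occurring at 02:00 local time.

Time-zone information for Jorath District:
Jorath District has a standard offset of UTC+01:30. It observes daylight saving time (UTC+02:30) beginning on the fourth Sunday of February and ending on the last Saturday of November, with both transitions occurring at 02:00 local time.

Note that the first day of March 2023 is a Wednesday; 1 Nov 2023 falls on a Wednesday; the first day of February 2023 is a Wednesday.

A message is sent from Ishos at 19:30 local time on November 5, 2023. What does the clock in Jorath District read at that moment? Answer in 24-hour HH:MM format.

14:00

1 March 2023 is a Wednesday, so the first Sunday is March 5.
1 November 2023 is a Wednesday, so the first Sunday is November 5 and the second is November 12.
November 5, 2023 lies within the daylight-saving period (5 March – 12 November), so Ishos is on daylight time, UTC+08:00.
19:30 Ishos − 8h = 11:30 UTC.
1 February 2023 is a Wednesday, so the first Sunday is February 5 and the fourth is February 26.
1 November 2023 is a Wednesday, so Saturdays fall on 4, 11, 18, 25; the last is November 25.
At the standard offset (UTC+01:30), 11:30 UTC + 1h30m = 13:00 Jorath District standard time.
The standard-time date in Jorath District, November 5, 2023, lies within the daylight-saving period (26 February – 25 November), so Jorath District is on daylight time, UTC+02:30.
11:30 UTC + 2h30m = 14:00 Jorath District.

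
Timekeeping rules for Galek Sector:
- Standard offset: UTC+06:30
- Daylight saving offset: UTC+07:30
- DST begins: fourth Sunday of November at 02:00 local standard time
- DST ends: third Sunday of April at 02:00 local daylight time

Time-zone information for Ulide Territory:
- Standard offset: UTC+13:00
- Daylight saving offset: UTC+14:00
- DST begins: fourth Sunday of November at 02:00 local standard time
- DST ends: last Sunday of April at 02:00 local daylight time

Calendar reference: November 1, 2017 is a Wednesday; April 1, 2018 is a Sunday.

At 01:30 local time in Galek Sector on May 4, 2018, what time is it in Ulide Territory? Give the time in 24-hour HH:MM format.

08:00

1 November 2017 is a Wednesday, so the first Sunday is November 5 and the fourth is November 26.
1 April 2018 is a Sunday, so the first Sunday is April 1 and the third is April 15.
May 4, 2018 is outside the daylight-saving period (26 November 2017 – 15 April 2018), so Galek Sector is on standard time, UTC+06:30.
01:30 Galek Sector − 6h30m = 19:00 UTC (rolling into the previous day, 3 May 2018).
1 November 2017 is a Wednesday, so the first Sunday is November 5 and the fourth is November 26.
1 April 2018 is a Sunday, so Sundays fall on 1, 8, 15, 22, 29; the last is April 29.
At the standard offset (UTC+13:00), 19:00 UTC + 13h = 08:00 Ulide Territory standard time (rolling into the next day, 4 May 2018).
The standard-time date in Ulide Territory, May 4, 2018, does not fall between 26 November 2017 and 29 April 2018, so daylight saving is not in effect and Ulide Territory is at UTC+13:00.
19:00 UTC + 13h = 08:00 Ulide Territory (rolling into the next day, 4 May 2018).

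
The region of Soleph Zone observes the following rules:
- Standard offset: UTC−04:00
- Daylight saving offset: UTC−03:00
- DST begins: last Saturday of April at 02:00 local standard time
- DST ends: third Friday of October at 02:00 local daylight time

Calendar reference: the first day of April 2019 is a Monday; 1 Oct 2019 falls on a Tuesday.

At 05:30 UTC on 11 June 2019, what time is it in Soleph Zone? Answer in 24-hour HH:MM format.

1 April 2019 is a Monday, so Saturdays fall on 6, 13, 20, 27; the last is April 27.
1 October 2019 is a Tuesday, so the first Friday is October 4 and the third is October 18.
At the standard offset (UTC−04:00), 05:30 UTC − 4h = 01:30 Soleph Zone standard time.
Daylight saving runs 27 April – 18 October; the standard-time date in Soleph Zone, 11 June 2019, is inside that window, so Soleph Zone is at UTC−03:00.
05:30 UTC − 3h = 02:30 local.

02:30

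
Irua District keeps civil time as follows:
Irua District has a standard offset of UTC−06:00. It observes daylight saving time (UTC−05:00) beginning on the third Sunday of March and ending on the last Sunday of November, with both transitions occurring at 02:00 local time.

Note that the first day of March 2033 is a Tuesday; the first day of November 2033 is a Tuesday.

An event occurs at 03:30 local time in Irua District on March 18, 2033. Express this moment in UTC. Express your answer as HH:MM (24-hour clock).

1 March 2033 is a Tuesday, so the first Sunday is March 6 and the third is March 20.
1 November 2033 is a Tuesday, so Sundays fall on 6, 13, 20, 27; the last is November 27.
March 18, 2033 is outside the daylight-saving period (20 March – 27 November), so Irua District is on standard time, UTC−06:00.
03:30 local + 6h = 09:30 UTC.

09:30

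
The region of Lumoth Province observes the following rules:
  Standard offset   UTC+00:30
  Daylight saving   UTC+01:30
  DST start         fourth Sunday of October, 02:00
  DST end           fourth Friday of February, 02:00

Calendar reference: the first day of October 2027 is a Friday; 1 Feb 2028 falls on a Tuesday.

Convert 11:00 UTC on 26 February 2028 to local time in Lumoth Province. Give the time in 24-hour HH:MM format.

1 October 2027 is a Friday, so the first Sunday is October 3 and the fourth is October 24.
1 February 2028 is a Tuesday, so the first Friday is February 4 and the fourth is February 25.
At the standard offset (UTC+00:30), 11:00 UTC + 0h30m = 11:30 Lumoth Province standard time.
The standard-time date in Lumoth Province, 26 February 2028, does not fall between 24 October 2027 and 25 February 2028, so daylight saving is not in effect and Lumoth Province is at UTC+00:30.
11:00 UTC + 0h30m = 11:30 local.

11:30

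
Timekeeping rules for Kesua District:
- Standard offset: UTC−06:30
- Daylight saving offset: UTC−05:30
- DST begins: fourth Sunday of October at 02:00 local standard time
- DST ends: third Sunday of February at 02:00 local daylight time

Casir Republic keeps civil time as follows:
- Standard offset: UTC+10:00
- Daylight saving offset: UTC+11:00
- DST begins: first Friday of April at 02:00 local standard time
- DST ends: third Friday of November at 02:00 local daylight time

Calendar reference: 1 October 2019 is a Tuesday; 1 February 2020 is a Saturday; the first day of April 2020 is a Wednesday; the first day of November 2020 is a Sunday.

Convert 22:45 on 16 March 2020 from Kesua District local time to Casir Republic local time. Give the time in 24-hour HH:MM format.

15:15

1 October 2019 is a Tuesday, so the first Sunday is October 6 and the fourth is October 27.
1 February 2020 is a Saturday, so the first Sunday is February 2 and the third is February 16.
Daylight saving runs 27 October 2019 – 16 February 2020; 16 March 2020 is outside that window, so Kesua District is on standard time at UTC−06:30.
22:45 Kesua District + 6h30m = 05:15 UTC (rolling into the next day, 17 March 2020).
1 April 2020 is a Wednesday, so the first Friday is April 3.
1 November 2020 is a Sunday, so the first Friday is November 6 and the third is November 20.
At the standard offset (UTC+10:00), 05:15 UTC + 10h = 15:15 Casir Republic standard time.
The standard-time date in Casir Republic, 17 March 2020, is outside the daylight-saving period (3 April – 20 November), so Casir Republic is on standard time, UTC+10:00.
05:15 UTC + 10h = 15:15 Casir Republic.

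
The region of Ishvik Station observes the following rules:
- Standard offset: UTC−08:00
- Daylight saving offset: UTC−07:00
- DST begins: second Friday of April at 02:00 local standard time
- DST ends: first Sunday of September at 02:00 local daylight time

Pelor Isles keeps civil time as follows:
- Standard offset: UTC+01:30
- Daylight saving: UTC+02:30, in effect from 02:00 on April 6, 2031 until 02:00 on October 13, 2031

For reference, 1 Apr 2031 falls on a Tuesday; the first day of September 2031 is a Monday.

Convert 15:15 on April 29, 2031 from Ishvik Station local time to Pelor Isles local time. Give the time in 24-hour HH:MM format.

1 April 2031 is a Tuesday, so the first Friday is April 4 and the second is April 11.
1 September 2031 is a Monday, so the first Sunday is September 7.
Daylight saving runs 11 April – 7 September; April 29, 2031 is inside that window, so Ishvik Station is at UTC−07:00.
15:15 Ishvik Station + 7h = 22:15 UTC.
At the standard offset (UTC+01:30), 22:15 UTC + 1h30m = 23:45 Pelor Isles standard time.
The standard-time date in Pelor Isles, April 29, 2031, lies within the daylight-saving period (6 April – 13 October), so Pelor Isles is on daylight time, UTC+02:30.
22:15 UTC + 2h30m = 00:45 Pelor Isles (rolling into the next day, 30 April 2031).

00:45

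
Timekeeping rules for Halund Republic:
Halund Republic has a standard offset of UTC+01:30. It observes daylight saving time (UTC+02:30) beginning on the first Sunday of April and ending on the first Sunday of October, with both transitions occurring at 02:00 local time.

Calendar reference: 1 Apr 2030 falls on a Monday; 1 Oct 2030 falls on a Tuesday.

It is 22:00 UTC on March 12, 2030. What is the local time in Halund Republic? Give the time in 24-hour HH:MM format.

23:30

1 April 2030 is a Monday, so the first Sunday is April 7.
1 October 2030 is a Tuesday, so the first Sunday is October 6.
At the standard offset (UTC+01:30), 22:00 UTC + 1h30m = 23:30 Halund Republic standard time.
The standard-time date in Halund Republic, March 12, 2030, is outside the daylight-saving period (7 April – 6 October), so Halund Republic is on standard time, UTC+01:30.
22:00 UTC + 1h30m = 23:30 local.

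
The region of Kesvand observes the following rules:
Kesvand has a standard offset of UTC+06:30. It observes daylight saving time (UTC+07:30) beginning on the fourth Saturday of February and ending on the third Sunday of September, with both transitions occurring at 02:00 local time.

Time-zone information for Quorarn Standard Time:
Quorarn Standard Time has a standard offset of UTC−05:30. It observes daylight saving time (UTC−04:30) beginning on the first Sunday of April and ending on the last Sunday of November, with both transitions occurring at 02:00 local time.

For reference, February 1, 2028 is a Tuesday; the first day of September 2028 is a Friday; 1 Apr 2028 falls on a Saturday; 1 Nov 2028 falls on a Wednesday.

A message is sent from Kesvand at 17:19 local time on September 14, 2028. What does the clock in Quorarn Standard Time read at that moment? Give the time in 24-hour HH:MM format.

1 February 2028 is a Tuesday, so the first Saturday is February 5 and the fourth is February 26.
1 September 2028 is a Friday, so the first Sunday is September 3 and the third is September 17.
September 14, 2028 lies within the daylight-saving period (26 February – 17 September), so Kesvand is on daylight time, UTC+07:30.
17:19 Kesvand − 7h30m = 09:49 UTC.
1 April 2028 is a Saturday, so the first Sunday is April 2.
1 November 2028 is a Wednesday, so Sundays fall on 5, 12, 19, 26; the last is November 26.
At the standard offset (UTC−05:30), 09:49 UTC − 5h30m = 04:19 Quorarn Standard Time standard time.
The standard-time date in Quorarn Standard Time, September 14, 2028, falls between 2 April and 26 November, so daylight saving is in effect and Quorarn Standard Time is at UTC−04:30.
09:49 UTC − 4h30m = 05:19 Quorarn Standard Time.

05:19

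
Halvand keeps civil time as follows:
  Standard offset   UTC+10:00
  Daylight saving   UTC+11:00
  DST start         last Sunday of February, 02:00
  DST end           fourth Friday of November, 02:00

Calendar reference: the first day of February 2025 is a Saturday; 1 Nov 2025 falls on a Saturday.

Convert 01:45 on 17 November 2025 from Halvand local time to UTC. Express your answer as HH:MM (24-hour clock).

14:45

1 February 2025 is a Saturday, so Sundays fall on 2, 9, 16, 23; the last is February 23.
1 November 2025 is a Saturday, so the first Friday is November 7 and the fourth is November 28.
Daylight saving runs 23 February – 28 November; 17 November 2025 is inside that window, so Halvand is at UTC+11:00.
01:45 local − 11h = 14:45 UTC (rolling into the previous day, 16 November 2025).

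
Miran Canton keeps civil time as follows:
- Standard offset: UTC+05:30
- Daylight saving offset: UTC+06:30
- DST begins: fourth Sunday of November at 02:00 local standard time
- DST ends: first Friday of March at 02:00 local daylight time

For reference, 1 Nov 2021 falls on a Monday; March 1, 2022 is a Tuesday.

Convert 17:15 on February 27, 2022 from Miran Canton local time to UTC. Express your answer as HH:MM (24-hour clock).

10:45

1 November 2021 is a Monday, so the first Sunday is November 7 and the fourth is November 28.
1 March 2022 is a Tuesday, so the first Friday is March 4.
February 27, 2022 lies within the daylight-saving period (28 November 2021 – 4 March 2022), so Miran Canton is on daylight time, UTC+06:30.
17:15 local − 6h30m = 10:45 UTC.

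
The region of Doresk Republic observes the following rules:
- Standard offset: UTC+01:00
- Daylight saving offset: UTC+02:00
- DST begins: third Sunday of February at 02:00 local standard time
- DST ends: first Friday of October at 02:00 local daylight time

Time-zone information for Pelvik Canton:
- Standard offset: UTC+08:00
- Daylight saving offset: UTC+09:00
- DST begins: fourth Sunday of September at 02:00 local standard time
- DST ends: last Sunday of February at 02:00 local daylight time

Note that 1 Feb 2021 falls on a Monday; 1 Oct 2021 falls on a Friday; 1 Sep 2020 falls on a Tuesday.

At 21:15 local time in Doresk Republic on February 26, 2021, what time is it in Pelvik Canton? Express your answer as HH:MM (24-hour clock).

1 February 2021 is a Monday, so the first Sunday is February 7 and the third is February 21.
1 October 2021 is a Friday, so the first Friday is October 1.
February 26, 2021 lies within the daylight-saving period (21 February – 1 October), so Doresk Republic is on daylight time, UTC+02:00.
21:15 Doresk Republic − 2h = 19:15 UTC.
1 September 2020 is a Tuesday, so the first Sunday is September 6 and the fourth is September 27.
1 February 2021 is a Monday, so Sundays fall on 7, 14, 21, 28; the last is February 28.
At the standard offset (UTC+08:00), 19:15 UTC + 8h = 03:15 Pelvik Canton standard time (rolling into the next day, 27 February 2021).
Daylight saving runs 27 September 2020 – 28 February 2021; the standard-time date in Pelvik Canton, February 27, 2021, is inside that window, so Pelvik Canton is at UTC+09:00.
19:15 UTC + 9h = 04:15 Pelvik Canton (rolling into the next day, 27 February 2021).

04:15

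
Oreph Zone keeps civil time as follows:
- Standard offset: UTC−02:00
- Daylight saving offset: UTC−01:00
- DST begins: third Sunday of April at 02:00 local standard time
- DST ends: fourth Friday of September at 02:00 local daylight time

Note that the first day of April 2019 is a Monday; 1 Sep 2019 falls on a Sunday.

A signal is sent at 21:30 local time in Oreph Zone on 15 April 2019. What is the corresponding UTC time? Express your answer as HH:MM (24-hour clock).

1 April 2019 is a Monday, so the first Sunday is April 7 and the third is April 21.
1 September 2019 is a Sunday, so the first Friday is September 6 and the fourth is September 27.
15 April 2019 does not fall between 21 April and 27 September, so daylight saving is not in effect and Oreph Zone is at UTC−02:00.
21:30 local + 2h = 23:30 UTC.

23:30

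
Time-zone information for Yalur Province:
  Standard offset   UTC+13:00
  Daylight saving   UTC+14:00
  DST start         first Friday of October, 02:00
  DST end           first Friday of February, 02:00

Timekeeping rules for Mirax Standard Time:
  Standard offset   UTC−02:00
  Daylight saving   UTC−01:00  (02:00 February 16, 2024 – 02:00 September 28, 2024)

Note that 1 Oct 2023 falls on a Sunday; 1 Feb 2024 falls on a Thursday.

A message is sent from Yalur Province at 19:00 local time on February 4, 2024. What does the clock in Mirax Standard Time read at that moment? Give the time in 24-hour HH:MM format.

04:00

1 October 2023 is a Sunday, so the first Friday is October 6.
1 February 2024 is a Thursday, so the first Friday is February 2.
February 4, 2024 does not fall between 6 October 2023 and 2 February 2024, so daylight saving is not in effect and Yalur Province is at UTC+13:00.
19:00 Yalur Province − 13h = 06:00 UTC.
At the standard offset (UTC−02:00), 06:00 UTC − 2h = 04:00 Mirax Standard Time standard time.
Daylight saving runs 16 February – 28 September; the standard-time date in Mirax Standard Time, February 4, 2024, is outside that window, so Mirax Standard Time is on standard time at UTC−02:00.
06:00 UTC − 2h = 04:00 Mirax Standard Time.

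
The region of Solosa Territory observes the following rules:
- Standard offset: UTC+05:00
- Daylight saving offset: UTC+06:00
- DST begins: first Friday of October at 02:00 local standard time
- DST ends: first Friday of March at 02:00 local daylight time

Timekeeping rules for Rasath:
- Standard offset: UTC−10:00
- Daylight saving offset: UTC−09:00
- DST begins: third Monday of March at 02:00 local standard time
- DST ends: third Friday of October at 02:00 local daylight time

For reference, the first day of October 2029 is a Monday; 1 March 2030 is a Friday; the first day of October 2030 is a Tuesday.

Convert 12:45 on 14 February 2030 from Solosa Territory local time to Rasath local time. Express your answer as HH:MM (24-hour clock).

1 October 2029 is a Monday, so the first Friday is October 5.
1 March 2030 is a Friday, so the first Friday is March 1.
Daylight saving runs 5 October 2029 – 1 March 2030; 14 February 2030 is inside that window, so Solosa Territory is at UTC+06:00.
12:45 Solosa Territory − 6h = 06:45 UTC.
1 March 2030 is a Friday, so the first Monday is March 4 and the third is March 18.
1 October 2030 is a Tuesday, so the first Friday is October 4 and the third is October 18.
At the standard offset (UTC−10:00), 06:45 UTC − 10h = 20:45 Rasath standard time (rolling into the previous day, 13 February 2030).
The standard-time date in Rasath, 13 February 2030, does not fall between 18 March and 18 October, so daylight saving is not in effect and Rasath is at UTC−10:00.
06:45 UTC − 10h = 20:45 Rasath (rolling into the previous day, 13 February 2030).

20:45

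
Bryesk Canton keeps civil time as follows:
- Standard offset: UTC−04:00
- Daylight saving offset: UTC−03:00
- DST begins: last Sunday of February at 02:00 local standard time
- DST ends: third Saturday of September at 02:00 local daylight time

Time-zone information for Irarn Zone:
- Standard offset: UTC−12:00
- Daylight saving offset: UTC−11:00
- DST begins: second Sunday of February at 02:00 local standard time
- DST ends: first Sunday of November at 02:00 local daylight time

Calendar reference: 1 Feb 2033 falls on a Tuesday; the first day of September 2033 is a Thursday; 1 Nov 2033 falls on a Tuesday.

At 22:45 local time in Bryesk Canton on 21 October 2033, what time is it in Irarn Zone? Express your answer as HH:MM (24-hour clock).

15:45

1 February 2033 is a Tuesday, so Sundays fall on 6, 13, 20, 27; the last is February 27.
1 September 2033 is a Thursday, so the first Saturday is September 3 and the third is September 17.
21 October 2033 does not fall between 27 February and 17 September, so daylight saving is not in effect and Bryesk Canton is at UTC−04:00.
22:45 Bryesk Canton + 4h = 02:45 UTC (rolling into the next day, 22 October 2033).
1 February 2033 is a Tuesday, so the first Sunday is February 6 and the second is February 13.
1 November 2033 is a Tuesday, so the first Sunday is November 6.
At the standard offset (UTC−12:00), 02:45 UTC − 12h = 14:45 Irarn Zone standard time (rolling into the previous day, 21 October 2033).
The standard-time date in Irarn Zone, 21 October 2033, lies within the daylight-saving period (13 February – 6 November), so Irarn Zone is on daylight time, UTC−11:00.
02:45 UTC − 11h = 15:45 Irarn Zone (rolling into the previous day, 21 October 2033).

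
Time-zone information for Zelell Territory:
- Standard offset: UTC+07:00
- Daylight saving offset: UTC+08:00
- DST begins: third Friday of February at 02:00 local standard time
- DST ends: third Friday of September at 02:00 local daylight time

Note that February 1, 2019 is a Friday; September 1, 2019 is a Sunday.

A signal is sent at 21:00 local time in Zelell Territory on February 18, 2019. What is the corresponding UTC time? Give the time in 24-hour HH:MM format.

13:00

1 February 2019 is a Friday, so the first Friday is February 1 and the third is February 15.
1 September 2019 is a Sunday, so the first Friday is September 6 and the third is September 20.
February 18, 2019 lies within the daylight-saving period (15 February – 20 September), so Zelell Territory is on daylight time, UTC+08:00.
21:00 local − 8h = 13:00 UTC.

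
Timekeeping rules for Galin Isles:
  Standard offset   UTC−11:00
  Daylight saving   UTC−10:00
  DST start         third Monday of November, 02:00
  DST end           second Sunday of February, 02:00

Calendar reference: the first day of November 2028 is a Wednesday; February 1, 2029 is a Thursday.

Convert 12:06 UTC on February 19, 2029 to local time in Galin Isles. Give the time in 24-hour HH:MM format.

1 November 2028 is a Wednesday, so the first Monday is November 6 and the third is November 20.
1 February 2029 is a Thursday, so the first Sunday is February 4 and the second is February 11.
At the standard offset (UTC−11:00), 12:06 UTC − 11h = 01:06 Galin Isles standard time.
The standard-time date in Galin Isles, February 19, 2029, is outside the daylight-saving period (20 November 2028 – 11 February 2029), so Galin Isles is on standard time, UTC−11:00.
12:06 UTC − 11h = 01:06 local.

01:06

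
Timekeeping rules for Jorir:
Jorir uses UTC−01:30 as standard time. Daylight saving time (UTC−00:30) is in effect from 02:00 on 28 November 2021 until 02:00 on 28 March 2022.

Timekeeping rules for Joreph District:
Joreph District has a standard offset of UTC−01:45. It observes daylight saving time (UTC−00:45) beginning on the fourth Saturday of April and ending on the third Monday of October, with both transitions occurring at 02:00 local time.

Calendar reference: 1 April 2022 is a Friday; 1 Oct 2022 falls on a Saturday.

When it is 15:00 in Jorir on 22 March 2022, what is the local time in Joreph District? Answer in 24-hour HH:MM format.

13:45

Daylight saving runs 28 November 2021 – 28 March 2022; 22 March 2022 is inside that window, so Jorir is at UTC−00:30.
15:00 Jorir + 0h30m = 15:30 UTC.
1 April 2022 is a Friday, so the first Saturday is April 2 and the fourth is April 23.
1 October 2022 is a Saturday, so the first Monday is October 3 and the third is October 17.
At the standard offset (UTC−01:45), 15:30 UTC − 1h45m = 13:45 Joreph District standard time.
The standard-time date in Joreph District, 22 March 2022, does not fall between 23 April and 17 October, so daylight saving is not in effect and Joreph District is at UTC−01:45.
15:30 UTC − 1h45m = 13:45 Joreph District.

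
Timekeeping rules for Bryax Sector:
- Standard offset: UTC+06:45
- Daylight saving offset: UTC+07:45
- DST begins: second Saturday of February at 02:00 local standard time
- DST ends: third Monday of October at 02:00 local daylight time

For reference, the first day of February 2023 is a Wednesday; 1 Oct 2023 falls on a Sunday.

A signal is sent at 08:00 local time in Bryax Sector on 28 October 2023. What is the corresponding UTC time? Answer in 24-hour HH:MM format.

01:15

1 February 2023 is a Wednesday, so the first Saturday is February 4 and the second is February 11.
1 October 2023 is a Sunday, so the first Monday is October 2 and the third is October 16.
Daylight saving runs 11 February – 16 October; 28 October 2023 is outside that window, so Bryax Sector is on standard time at UTC+06:45.
08:00 local − 6h45m = 01:15 UTC.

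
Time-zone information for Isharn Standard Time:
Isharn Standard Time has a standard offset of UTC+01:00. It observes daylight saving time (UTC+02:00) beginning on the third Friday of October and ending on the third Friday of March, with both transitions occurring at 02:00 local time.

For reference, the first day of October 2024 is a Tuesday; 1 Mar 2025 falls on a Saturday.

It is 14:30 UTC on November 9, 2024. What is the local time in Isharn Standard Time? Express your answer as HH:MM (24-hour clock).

16:30

1 October 2024 is a Tuesday, so the first Friday is October 4 and the third is October 18.
1 March 2025 is a Saturday, so the first Friday is March 7 and the third is March 21.
At the standard offset (UTC+01:00), 14:30 UTC + 1h = 15:30 Isharn Standard Time standard time.
The standard-time date in Isharn Standard Time, November 9, 2024, lies within the daylight-saving period (18 October 2024 – 21 March 2025), so Isharn Standard Time is on daylight time, UTC+02:00.
14:30 UTC + 2h = 16:30 local.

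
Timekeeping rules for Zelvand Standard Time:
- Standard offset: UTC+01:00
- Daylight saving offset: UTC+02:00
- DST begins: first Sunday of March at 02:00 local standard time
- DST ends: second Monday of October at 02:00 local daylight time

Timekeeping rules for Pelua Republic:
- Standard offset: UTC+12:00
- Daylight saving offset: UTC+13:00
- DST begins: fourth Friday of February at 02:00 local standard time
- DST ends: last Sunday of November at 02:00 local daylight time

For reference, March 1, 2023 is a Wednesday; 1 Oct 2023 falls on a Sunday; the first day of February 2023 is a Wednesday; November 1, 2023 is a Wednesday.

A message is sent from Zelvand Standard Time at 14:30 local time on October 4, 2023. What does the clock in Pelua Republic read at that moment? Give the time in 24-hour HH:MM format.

01:30

1 March 2023 is a Wednesday, so the first Sunday is March 5.
1 October 2023 is a Sunday, so the first Monday is October 2 and the second is October 9.
Daylight saving runs 5 March – 9 October; October 4, 2023 is inside that window, so Zelvand Standard Time is at UTC+02:00.
14:30 Zelvand Standard Time − 2h = 12:30 UTC.
1 February 2023 is a Wednesday, so the first Friday is February 3 and the fourth is February 24.
1 November 2023 is a Wednesday, so Sundays fall on 5, 12, 19, 26; the last is November 26.
At the standard offset (UTC+12:00), 12:30 UTC + 12h = 00:30 Pelua Republic standard time (rolling into the next day, 5 October 2023).
The standard-time date in Pelua Republic, October 5, 2023, falls between 24 February and 26 November, so daylight saving is in effect and Pelua Republic is at UTC+13:00.
12:30 UTC + 13h = 01:30 Pelua Republic (rolling into the next day, 5 October 2023).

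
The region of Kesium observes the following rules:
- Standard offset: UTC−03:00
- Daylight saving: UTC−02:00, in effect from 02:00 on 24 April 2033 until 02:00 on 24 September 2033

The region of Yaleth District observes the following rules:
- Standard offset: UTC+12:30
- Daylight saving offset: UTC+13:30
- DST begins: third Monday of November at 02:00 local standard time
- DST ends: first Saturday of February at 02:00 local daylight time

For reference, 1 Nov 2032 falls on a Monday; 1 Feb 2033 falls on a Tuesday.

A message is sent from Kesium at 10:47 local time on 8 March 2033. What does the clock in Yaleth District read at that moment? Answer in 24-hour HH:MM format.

02:17

Daylight saving runs 24 April – 24 September; 8 March 2033 is outside that window, so Kesium is on standard time at UTC−03:00.
10:47 Kesium + 3h = 13:47 UTC.
1 November 2032 is a Monday, so the first Monday is November 1 and the third is November 15.
1 February 2033 is a Tuesday, so the first Saturday is February 5.
At the standard offset (UTC+12:30), 13:47 UTC + 12h30m = 02:17 Yaleth District standard time (rolling into the next day, 9 March 2033).
The standard-time date in Yaleth District, 9 March 2033, is outside the daylight-saving period (15 November 2032 – 5 February 2033), so Yaleth District is on standard time, UTC+12:30.
13:47 UTC + 12h30m = 02:17 Yaleth District (rolling into the next day, 9 March 2033).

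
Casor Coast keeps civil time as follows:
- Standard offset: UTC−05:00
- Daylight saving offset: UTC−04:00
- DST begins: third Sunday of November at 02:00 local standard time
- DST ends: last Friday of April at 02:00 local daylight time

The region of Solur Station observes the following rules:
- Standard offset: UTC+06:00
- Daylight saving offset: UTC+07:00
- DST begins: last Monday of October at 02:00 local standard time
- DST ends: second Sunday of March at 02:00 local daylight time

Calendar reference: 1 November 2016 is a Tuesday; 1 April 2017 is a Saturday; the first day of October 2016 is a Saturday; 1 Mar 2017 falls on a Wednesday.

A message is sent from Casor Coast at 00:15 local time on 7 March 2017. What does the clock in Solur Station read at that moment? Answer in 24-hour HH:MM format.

1 November 2016 is a Tuesday, so the first Sunday is November 6 and the third is November 20.
1 April 2017 is a Saturday, so Fridays fall on 7, 14, 21, 28; the last is April 28.
7 March 2017 lies within the daylight-saving period (20 November 2016 – 28 April 2017), so Casor Coast is on daylight time, UTC−04:00.
00:15 Casor Coast + 4h = 04:15 UTC.
1 October 2016 is a Saturday, so Mondays fall on 3, 10, 17, 24, 31; the last is October 31.
1 March 2017 is a Wednesday, so the first Sunday is March 5 and the second is March 12.
At the standard offset (UTC+06:00), 04:15 UTC + 6h = 10:15 Solur Station standard time.
The standard-time date in Solur Station, 7 March 2017, falls between 31 October 2016 and 12 March 2017, so daylight saving is in effect and Solur Station is at UTC+07:00.
04:15 UTC + 7h = 11:15 Solur Station.

11:15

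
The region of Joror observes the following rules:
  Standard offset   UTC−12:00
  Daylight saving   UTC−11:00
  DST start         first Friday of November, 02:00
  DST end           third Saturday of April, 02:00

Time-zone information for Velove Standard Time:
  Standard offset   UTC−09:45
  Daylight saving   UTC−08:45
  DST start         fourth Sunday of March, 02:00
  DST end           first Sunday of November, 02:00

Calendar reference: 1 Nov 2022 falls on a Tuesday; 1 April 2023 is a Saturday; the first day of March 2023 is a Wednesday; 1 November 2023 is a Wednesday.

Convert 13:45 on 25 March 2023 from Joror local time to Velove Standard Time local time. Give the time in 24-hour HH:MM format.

15:00

1 November 2022 is a Tuesday, so the first Friday is November 4.
1 April 2023 is a Saturday, so the first Saturday is April 1 and the third is April 15.
25 March 2023 falls between 4 November 2022 and 15 April 2023, so daylight saving is in effect and Joror is at UTC−11:00.
13:45 Joror + 11h = 00:45 UTC (rolling into the next day, 26 March 2023).
1 March 2023 is a Wednesday, so the first Sunday is March 5 and the fourth is March 26.
1 November 2023 is a Wednesday, so the first Sunday is November 5.
At the standard offset (UTC−09:45), 00:45 UTC − 9h45m = 15:00 Velove Standard Time standard time (rolling into the previous day, 25 March 2023).
The standard-time date in Velove Standard Time, 25 March 2023, is outside the daylight-saving period (26 March – 5 November), so Velove Standard Time is on standard time, UTC−09:45.
00:45 UTC − 9h45m = 15:00 Velove Standard Time (rolling into the previous day, 25 March 2023).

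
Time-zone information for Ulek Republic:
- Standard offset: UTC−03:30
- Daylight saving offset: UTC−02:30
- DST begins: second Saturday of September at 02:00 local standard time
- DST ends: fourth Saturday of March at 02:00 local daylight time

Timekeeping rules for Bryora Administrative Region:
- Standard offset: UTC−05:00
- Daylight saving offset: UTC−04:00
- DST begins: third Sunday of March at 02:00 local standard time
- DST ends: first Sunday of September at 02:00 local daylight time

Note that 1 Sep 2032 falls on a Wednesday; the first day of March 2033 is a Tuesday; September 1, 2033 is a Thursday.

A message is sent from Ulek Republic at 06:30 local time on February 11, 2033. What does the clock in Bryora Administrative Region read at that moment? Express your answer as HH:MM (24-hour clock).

1 September 2032 is a Wednesday, so the first Saturday is September 4 and the second is September 11.
1 March 2033 is a Tuesday, so the first Saturday is March 5 and the fourth is March 26.
February 11, 2033 falls between 11 September 2032 and 26 March 2033, so daylight saving is in effect and Ulek Republic is at UTC−02:30.
06:30 Ulek Republic + 2h30m = 09:00 UTC.
1 March 2033 is a Tuesday, so the first Sunday is March 6 and the third is March 20.
1 September 2033 is a Thursday, so the first Sunday is September 4.
At the standard offset (UTC−05:00), 09:00 UTC − 5h = 04:00 Bryora Administrative Region standard time.
The standard-time date in Bryora Administrative Region, February 11, 2033, does not fall between 20 March and 4 September, so daylight saving is not in effect and Bryora Administrative Region is at UTC−05:00.
09:00 UTC − 5h = 04:00 Bryora Administrative Region.

04:00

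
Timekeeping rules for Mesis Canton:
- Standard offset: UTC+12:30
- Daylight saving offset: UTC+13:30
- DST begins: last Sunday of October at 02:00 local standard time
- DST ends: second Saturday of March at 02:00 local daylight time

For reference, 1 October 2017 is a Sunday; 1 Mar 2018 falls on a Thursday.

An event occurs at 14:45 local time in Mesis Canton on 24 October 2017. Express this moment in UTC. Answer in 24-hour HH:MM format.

1 October 2017 is a Sunday, so Sundays fall on 1, 8, 15, 22, 29; the last is October 29.
1 March 2018 is a Thursday, so the first Saturday is March 3 and the second is March 10.
24 October 2017 does not fall between 29 October 2017 and 10 March 2018, so daylight saving is not in effect and Mesis Canton is at UTC+12:30.
14:45 local − 12h30m = 02:15 UTC.

02:15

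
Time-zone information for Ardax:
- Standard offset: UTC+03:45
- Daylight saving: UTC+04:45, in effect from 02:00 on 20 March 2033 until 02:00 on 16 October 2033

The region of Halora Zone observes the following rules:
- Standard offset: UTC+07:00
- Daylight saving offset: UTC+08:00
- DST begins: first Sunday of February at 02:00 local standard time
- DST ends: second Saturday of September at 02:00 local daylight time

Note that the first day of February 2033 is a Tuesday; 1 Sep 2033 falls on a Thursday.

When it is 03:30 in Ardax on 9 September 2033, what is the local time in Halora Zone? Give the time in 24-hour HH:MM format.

06:45

9 September 2033 lies within the daylight-saving period (20 March – 16 October), so Ardax is on daylight time, UTC+04:45.
03:30 Ardax − 4h45m = 22:45 UTC (rolling into the previous day, 8 September 2033).
1 February 2033 is a Tuesday, so the first Sunday is February 6.
1 September 2033 is a Thursday, so the first Saturday is September 3 and the second is September 10.
At the standard offset (UTC+07:00), 22:45 UTC + 7h = 05:45 Halora Zone standard time (rolling into the next day, 9 September 2033).
The standard-time date in Halora Zone, 9 September 2033, lies within the daylight-saving period (6 February – 10 September), so Halora Zone is on daylight time, UTC+08:00.
22:45 UTC + 8h = 06:45 Halora Zone (rolling into the next day, 9 September 2033).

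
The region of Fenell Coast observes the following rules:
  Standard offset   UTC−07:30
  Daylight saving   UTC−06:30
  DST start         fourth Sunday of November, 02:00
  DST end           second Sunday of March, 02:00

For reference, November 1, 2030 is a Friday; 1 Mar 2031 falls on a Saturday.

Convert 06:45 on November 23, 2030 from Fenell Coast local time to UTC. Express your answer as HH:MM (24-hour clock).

14:15

1 November 2030 is a Friday, so the first Sunday is November 3 and the fourth is November 24.
1 March 2031 is a Saturday, so the first Sunday is March 2 and the second is March 9.
November 23, 2030 does not fall between 24 November 2030 and 9 March 2031, so daylight saving is not in effect and Fenell Coast is at UTC−07:30.
06:45 local + 7h30m = 14:15 UTC.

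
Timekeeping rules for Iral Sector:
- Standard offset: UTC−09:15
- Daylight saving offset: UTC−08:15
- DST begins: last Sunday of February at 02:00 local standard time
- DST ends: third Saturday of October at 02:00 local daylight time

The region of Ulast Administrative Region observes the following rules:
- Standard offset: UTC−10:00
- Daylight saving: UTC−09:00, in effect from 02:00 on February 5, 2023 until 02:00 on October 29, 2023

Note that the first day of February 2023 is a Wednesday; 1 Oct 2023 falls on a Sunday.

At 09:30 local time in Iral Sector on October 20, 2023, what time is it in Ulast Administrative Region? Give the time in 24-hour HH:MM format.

1 February 2023 is a Wednesday, so Sundays fall on 5, 12, 19, 26; the last is February 26.
1 October 2023 is a Sunday, so the first Saturday is October 7 and the third is October 21.
Daylight saving runs 26 February – 21 October; October 20, 2023 is inside that window, so Iral Sector is at UTC−08:15.
09:30 Iral Sector + 8h15m = 17:45 UTC.
At the standard offset (UTC−10:00), 17:45 UTC − 10h = 07:45 Ulast Administrative Region standard time.
Daylight saving runs 5 February – 29 October; the standard-time date in Ulast Administrative Region, October 20, 2023, is inside that window, so Ulast Administrative Region is at UTC−09:00.
17:45 UTC − 9h = 08:45 Ulast Administrative Region.

08:45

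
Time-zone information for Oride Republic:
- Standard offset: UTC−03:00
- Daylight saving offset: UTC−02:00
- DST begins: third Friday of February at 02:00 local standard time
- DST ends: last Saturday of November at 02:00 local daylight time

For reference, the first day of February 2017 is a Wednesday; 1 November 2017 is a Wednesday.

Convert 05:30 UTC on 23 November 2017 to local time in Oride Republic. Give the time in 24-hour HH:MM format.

1 February 2017 is a Wednesday, so the first Friday is February 3 and the third is February 17.
1 November 2017 is a Wednesday, so Saturdays fall on 4, 11, 18, 25; the last is November 25.
At the standard offset (UTC−03:00), 05:30 UTC − 3h = 02:30 Oride Republic standard time.
Daylight saving runs 17 February – 25 November; the standard-time date in Oride Republic, 23 November 2017, is inside that window, so Oride Republic is at UTC−02:00.
05:30 UTC − 2h = 03:30 local.

03:30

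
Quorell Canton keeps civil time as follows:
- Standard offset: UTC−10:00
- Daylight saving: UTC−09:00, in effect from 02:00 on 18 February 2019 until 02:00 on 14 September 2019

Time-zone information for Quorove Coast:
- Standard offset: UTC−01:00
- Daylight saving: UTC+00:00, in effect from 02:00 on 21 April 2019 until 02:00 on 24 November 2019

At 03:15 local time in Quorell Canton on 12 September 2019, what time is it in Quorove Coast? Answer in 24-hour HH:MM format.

Daylight saving runs 18 February – 14 September; 12 September 2019 is inside that window, so Quorell Canton is at UTC−09:00.
03:15 Quorell Canton + 9h = 12:15 UTC.
At the standard offset (UTC−01:00), 12:15 UTC − 1h = 11:15 Quorove Coast standard time.
The standard-time date in Quorove Coast, 12 September 2019, falls between 21 April and 24 November, so daylight saving is in effect and Quorove Coast is at UTC+00:00.
12:15 UTC + 0h = 12:15 Quorove Coast.

12:15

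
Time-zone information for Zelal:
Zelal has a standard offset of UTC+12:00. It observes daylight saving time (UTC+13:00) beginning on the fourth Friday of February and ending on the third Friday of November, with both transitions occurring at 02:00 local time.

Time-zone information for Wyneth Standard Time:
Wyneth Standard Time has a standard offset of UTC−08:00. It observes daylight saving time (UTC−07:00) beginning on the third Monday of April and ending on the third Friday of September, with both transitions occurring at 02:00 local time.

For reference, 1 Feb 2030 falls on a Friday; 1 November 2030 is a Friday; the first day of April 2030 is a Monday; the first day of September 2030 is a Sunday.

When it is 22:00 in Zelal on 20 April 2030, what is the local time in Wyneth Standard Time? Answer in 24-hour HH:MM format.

1 February 2030 is a Friday, so the first Friday is February 1 and the fourth is February 22.
1 November 2030 is a Friday, so the first Friday is November 1 and the third is November 15.
20 April 2030 lies within the daylight-saving period (22 February – 15 November), so Zelal is on daylight time, UTC+13:00.
22:00 Zelal − 13h = 09:00 UTC.
1 April 2030 is a Monday, so the first Monday is April 1 and the third is April 15.
1 September 2030 is a Sunday, so the first Friday is September 6 and the third is September 20.
At the standard offset (UTC−08:00), 09:00 UTC − 8h = 01:00 Wyneth Standard Time standard time.
The standard-time date in Wyneth Standard Time, 20 April 2030, falls between 15 April and 20 September, so daylight saving is in effect and Wyneth Standard Time is at UTC−07:00.
09:00 UTC − 7h = 02:00 Wyneth Standard Time.

02:00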